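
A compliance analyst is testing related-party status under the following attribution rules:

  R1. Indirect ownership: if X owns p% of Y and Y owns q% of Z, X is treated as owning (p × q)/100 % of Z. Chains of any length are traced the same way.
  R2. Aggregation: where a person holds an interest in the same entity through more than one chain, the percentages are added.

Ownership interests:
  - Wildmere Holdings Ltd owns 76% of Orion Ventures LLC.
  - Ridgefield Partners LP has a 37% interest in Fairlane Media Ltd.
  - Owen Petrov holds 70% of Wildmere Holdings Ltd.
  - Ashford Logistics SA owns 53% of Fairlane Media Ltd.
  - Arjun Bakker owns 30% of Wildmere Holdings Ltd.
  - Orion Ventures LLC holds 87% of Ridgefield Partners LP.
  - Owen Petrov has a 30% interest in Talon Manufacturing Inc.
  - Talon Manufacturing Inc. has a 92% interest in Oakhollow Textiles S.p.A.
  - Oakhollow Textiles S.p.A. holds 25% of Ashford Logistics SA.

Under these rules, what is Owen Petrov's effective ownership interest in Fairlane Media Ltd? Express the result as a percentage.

20.78208%

Chain via Wildmere Holdings Ltd → Orion Ventures LLC → Ridgefield Partners LP (R1): 70% × 76% × 87% × 37% = 17.12508% of Fairlane Media Ltd.
Chain via Talon Manufacturing Inc. → Oakhollow Textiles S.p.A. → Ashford Logistics SA (R1): 30% × 92% × 25% × 53% = 3.657% of Fairlane Media Ltd.
Aggregating (R2): 17.12508% + 3.657% = 20.78208%.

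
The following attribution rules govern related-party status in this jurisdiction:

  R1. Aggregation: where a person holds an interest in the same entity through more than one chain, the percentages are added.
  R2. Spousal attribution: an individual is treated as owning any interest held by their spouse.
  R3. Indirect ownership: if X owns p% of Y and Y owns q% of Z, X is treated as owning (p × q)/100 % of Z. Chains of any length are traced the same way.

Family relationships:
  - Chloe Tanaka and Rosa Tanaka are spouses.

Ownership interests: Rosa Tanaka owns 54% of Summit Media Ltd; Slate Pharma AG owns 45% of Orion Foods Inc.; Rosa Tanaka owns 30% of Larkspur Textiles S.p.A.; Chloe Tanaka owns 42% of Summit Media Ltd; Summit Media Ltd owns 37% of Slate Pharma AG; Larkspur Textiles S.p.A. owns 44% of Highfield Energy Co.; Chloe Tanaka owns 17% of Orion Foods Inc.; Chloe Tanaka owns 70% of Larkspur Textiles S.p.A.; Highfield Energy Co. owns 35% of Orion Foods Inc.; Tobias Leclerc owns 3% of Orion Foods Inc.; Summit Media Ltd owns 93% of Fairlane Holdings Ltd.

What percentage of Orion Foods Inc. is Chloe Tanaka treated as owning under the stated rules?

48.384%

By spousal attribution (R2), Chloe Tanaka is treated as also owning Rosa Tanaka's interest in Larkspur Textiles S.p.A, giving 70% + 30% = 100%.
By spousal attribution (R2), Chloe Tanaka is treated as also owning Rosa Tanaka's interest in Summit Media Ltd, giving 42% + 54% = 96%.
Chain via Larkspur Textiles S.p.A. → Highfield Energy Co. (R3): 100% × 44% × 35% = 15.4% of Orion Foods Inc.
Chain via Summit Media Ltd → Slate Pharma AG (R3): 96% × 37% × 45% = 15.984% of Orion Foods Inc.
Direct interest in Orion Foods Inc: 17%.
Aggregating (R1): 15.4% + 15.984% + 17% = 48.384%.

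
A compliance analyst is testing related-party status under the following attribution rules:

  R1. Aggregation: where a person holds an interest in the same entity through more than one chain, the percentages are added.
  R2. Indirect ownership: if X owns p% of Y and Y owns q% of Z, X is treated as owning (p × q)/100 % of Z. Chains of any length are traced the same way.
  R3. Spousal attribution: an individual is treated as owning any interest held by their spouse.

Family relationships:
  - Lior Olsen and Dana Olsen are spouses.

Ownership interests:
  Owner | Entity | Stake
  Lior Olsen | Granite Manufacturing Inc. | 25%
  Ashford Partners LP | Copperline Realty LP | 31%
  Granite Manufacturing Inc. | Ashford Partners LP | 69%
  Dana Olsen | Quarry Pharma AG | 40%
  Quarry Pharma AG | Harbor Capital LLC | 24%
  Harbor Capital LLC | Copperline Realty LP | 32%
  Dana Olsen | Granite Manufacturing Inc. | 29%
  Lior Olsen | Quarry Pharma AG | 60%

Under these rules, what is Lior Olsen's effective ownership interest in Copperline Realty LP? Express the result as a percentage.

By spousal attribution (R3), Lior Olsen is treated as also owning Dana Olsen's interest in Granite Manufacturing Inc, giving 25% + 29% = 54%.
By spousal attribution (R3), Lior Olsen is treated as also owning Dana Olsen's interest in Quarry Pharma AG, giving 60% + 40% = 100%.
Chain via Granite Manufacturing Inc. → Ashford Partners LP (R2): 54% × 69% × 31% = 11.5506% of Copperline Realty LP.
Chain via Quarry Pharma AG → Harbor Capital LLC (R2): 100% × 24% × 32% = 7.68% of Copperline Realty LP.
Aggregating (R1): 11.5506% + 7.68% = 19.2306%.

19.2306%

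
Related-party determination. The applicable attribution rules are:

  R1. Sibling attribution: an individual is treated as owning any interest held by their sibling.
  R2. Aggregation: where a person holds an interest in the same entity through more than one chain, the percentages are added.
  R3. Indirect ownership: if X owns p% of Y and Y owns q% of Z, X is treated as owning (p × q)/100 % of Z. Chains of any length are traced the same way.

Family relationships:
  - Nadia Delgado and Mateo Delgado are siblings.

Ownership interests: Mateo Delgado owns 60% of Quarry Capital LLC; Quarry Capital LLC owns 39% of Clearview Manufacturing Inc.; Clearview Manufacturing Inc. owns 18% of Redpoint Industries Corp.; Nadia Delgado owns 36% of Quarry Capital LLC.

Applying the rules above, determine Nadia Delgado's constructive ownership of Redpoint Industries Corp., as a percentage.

By sibling attribution (R1), Nadia Delgado is treated as also owning Mateo Delgado's interest in Quarry Capital LLC, giving 36% + 60% = 96%.
Chain via Quarry Capital LLC → Clearview Manufacturing Inc. (R3): 96% × 39% × 18% = 6.7392% of Redpoint Industries Corp.

6.7392%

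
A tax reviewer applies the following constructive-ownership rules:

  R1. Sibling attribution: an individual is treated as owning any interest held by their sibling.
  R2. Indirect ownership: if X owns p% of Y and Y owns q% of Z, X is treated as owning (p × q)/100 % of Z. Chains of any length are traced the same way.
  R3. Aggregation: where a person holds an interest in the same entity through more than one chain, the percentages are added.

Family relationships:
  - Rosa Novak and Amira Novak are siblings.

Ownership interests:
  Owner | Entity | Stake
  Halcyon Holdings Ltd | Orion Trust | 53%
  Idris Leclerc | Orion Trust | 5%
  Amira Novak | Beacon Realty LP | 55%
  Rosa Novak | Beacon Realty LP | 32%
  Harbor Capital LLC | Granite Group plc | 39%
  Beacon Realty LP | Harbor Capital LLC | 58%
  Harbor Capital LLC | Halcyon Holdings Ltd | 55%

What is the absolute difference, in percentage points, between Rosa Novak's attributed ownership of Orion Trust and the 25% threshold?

By sibling attribution (R1), Rosa Novak is treated as also owning Amira Novak's interest in Beacon Realty LP, giving 32% + 55% = 87%.
Chain via Beacon Realty LP → Harbor Capital LLC → Halcyon Holdings Ltd (R2): 87% × 58% × 55% × 53% = 14.70909% of Orion Trust.
14.70909% falls short of the 25% threshold by 10.29091 percentage points.

10.29091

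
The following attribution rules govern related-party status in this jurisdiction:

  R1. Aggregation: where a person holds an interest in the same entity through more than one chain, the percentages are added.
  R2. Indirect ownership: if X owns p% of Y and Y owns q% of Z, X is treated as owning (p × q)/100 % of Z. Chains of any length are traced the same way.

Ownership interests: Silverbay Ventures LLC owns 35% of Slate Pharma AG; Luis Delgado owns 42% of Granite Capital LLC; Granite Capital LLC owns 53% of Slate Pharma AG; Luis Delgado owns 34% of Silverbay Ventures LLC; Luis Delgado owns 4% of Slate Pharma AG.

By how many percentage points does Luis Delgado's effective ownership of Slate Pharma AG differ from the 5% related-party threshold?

33.16

Chain via Granite Capital LLC (R2): 42% × 53% = 22.26% of Slate Pharma AG.
Chain via Silverbay Ventures LLC (R2): 34% × 35% = 11.9% of Slate Pharma AG.
Direct interest in Slate Pharma AG: 4%.
Aggregating (R1): 22.26% + 11.9% + 4% = 38.16%.
38.16% exceeds the 5% threshold by 33.16 percentage points.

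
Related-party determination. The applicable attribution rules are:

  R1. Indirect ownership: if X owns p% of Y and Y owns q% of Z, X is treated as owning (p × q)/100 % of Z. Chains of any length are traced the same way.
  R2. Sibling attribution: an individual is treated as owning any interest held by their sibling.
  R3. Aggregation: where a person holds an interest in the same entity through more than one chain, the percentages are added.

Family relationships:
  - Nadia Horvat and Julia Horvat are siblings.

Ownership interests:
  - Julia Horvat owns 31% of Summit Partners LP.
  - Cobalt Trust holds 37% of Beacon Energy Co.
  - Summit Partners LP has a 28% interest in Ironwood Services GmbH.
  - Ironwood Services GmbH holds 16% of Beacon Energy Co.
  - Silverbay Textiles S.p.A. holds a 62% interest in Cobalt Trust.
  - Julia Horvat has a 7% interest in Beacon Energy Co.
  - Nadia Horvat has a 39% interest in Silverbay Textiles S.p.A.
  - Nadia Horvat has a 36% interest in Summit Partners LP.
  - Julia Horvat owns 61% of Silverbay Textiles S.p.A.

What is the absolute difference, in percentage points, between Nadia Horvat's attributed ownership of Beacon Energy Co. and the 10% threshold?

22.9416

By sibling attribution (R2), Nadia Horvat is treated as also owning Julia Horvat's interest in Silverbay Textiles S.p.A, giving 39% + 61% = 100%.
By sibling attribution (R2), Nadia Horvat is treated as also owning Julia Horvat's interest in Summit Partners LP, giving 36% + 31% = 67%.
By sibling attribution (R2), Nadia Horvat is treated as owning Julia Horvat's 7% interest in Beacon Energy Co.
Chain via Silverbay Textiles S.p.A. → Cobalt Trust (R1): 100% × 62% × 37% = 22.94% of Beacon Energy Co.
Chain via Summit Partners LP → Ironwood Services GmbH (R1): 67% × 28% × 16% = 3.0016% of Beacon Energy Co.
Direct interest in Beacon Energy Co: 7%.
Aggregating (R3): 22.94% + 3.0016% + 7% = 32.9416%.
32.9416% exceeds the 10% threshold by 22.9416 percentage points.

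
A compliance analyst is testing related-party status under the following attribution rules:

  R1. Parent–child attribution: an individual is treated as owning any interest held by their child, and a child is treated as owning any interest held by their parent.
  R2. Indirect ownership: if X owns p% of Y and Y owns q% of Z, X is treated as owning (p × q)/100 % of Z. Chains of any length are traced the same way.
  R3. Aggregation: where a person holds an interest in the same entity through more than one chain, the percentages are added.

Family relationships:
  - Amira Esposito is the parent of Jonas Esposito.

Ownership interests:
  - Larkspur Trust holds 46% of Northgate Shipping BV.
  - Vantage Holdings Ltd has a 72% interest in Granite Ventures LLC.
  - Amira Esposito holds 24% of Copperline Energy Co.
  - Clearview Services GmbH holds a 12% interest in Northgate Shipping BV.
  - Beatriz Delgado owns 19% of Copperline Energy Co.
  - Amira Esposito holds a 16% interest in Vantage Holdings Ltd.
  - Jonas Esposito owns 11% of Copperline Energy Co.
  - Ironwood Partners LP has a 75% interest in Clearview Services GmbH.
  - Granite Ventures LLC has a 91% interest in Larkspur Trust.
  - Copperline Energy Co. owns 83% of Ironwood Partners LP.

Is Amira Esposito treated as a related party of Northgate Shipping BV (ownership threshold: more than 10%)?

No

By parent–child attribution (R1), Amira Esposito is treated as also owning Jonas Esposito's interest in Copperline Energy Co, giving 24% + 11% = 35%.
Chain via Copperline Energy Co. → Ironwood Partners LP → Clearview Services GmbH (R2): 35% × 83% × 75% × 12% = 2.6145% of Northgate Shipping BV.
Chain via Vantage Holdings Ltd → Granite Ventures LLC → Larkspur Trust (R2): 16% × 72% × 91% × 46% = 4.822272% of Northgate Shipping BV.
Aggregating (R3): 2.6145% + 4.822272% = 7.436772%.
7.436772% does not exceed the 10% threshold, so Amira is not a related party to Northgate Shipping BV.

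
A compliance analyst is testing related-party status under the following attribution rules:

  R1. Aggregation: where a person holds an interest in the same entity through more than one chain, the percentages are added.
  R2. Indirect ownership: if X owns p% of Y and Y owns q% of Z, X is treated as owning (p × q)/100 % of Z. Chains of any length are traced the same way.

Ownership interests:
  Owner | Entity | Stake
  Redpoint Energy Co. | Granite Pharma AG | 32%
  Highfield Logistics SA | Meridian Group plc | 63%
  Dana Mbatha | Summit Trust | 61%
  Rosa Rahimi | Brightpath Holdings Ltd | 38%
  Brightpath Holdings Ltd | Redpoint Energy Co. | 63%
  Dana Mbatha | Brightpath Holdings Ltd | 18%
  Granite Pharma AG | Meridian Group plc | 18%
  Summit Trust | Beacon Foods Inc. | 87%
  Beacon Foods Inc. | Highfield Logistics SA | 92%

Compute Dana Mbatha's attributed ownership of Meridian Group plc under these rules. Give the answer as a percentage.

Chain via Summit Trust → Beacon Foods Inc. → Highfield Logistics SA (R2): 61% × 87% × 92% × 63% = 30.759372% of Meridian Group plc.
Chain via Brightpath Holdings Ltd → Redpoint Energy Co. → Granite Pharma AG (R2): 18% × 63% × 32% × 18% = 0.653184% of Meridian Group plc.
Aggregating (R1): 30.759372% + 0.653184% = 31.412556%.

31.412556%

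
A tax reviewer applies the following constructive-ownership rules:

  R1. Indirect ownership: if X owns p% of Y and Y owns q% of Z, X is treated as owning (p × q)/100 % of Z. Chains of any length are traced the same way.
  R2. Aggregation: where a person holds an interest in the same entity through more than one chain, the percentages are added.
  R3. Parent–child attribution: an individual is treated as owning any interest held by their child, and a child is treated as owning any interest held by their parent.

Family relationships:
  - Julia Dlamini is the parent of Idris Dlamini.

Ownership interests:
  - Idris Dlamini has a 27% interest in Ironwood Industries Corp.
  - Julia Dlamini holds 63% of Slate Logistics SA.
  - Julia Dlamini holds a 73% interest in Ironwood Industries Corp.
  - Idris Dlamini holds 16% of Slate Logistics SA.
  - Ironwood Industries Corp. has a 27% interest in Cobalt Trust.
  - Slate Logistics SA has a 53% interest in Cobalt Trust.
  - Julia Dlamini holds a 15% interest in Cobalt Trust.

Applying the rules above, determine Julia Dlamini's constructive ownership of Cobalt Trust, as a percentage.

83.87%

By parent–child attribution (R3), Julia Dlamini is treated as also owning Idris Dlamini's interest in Slate Logistics SA, giving 63% + 16% = 79%.
By parent–child attribution (R3), Julia Dlamini is treated as also owning Idris Dlamini's interest in Ironwood Industries Corp, giving 73% + 27% = 100%.
Chain via Slate Logistics SA (R1): 79% × 53% = 41.87% of Cobalt Trust.
Chain via Ironwood Industries Corp. (R1): 100% × 27% = 27% of Cobalt Trust.
Direct interest in Cobalt Trust: 15%.
Aggregating (R2): 41.87% + 27% + 15% = 83.87%.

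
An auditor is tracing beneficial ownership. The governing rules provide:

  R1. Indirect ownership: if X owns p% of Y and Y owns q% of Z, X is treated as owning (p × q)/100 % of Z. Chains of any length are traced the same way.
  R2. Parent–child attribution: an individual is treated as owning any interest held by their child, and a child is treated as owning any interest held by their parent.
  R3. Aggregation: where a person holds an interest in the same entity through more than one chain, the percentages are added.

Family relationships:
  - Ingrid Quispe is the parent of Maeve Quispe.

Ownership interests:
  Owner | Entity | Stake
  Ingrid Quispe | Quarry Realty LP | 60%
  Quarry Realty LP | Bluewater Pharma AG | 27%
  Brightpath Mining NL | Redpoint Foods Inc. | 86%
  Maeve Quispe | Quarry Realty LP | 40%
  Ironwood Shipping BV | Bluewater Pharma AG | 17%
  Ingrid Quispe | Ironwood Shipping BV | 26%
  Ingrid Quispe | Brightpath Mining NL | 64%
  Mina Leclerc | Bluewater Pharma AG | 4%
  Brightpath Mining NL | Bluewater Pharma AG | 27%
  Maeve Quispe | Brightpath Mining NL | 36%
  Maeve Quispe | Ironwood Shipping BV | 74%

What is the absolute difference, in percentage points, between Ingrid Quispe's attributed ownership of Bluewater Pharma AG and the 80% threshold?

By parent–child attribution (R2), Ingrid Quispe is treated as also owning Maeve Quispe's interest in Brightpath Mining NL, giving 64% + 36% = 100%.
By parent–child attribution (R2), Ingrid Quispe is treated as also owning Maeve Quispe's interest in Quarry Realty LP, giving 60% + 40% = 100%.
By parent–child attribution (R2), Ingrid Quispe is treated as also owning Maeve Quispe's interest in Ironwood Shipping BV, giving 26% + 74% = 100%.
Chain via Brightpath Mining NL (R1): 100% × 27% = 27% of Bluewater Pharma AG.
Chain via Quarry Realty LP (R1): 100% × 27% = 27% of Bluewater Pharma AG.
Chain via Ironwood Shipping BV (R1): 100% × 17% = 17% of Bluewater Pharma AG.
Aggregating (R3): 27% + 27% + 17% = 71%.
71% falls short of the 80% threshold by 9 percentage points.

9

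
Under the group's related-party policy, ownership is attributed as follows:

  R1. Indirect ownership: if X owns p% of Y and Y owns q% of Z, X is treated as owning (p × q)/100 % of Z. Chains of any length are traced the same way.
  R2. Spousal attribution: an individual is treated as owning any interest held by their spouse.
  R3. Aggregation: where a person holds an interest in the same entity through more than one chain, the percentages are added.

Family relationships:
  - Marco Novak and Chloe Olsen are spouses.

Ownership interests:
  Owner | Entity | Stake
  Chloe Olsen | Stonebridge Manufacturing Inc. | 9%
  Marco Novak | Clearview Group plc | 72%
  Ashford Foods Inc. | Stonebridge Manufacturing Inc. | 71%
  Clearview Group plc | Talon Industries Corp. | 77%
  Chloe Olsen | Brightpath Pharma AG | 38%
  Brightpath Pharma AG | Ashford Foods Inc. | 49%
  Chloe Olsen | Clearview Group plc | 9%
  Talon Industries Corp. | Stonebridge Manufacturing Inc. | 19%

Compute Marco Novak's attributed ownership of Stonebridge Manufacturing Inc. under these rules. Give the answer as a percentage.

34.0705%

By spousal attribution (R2), Marco Novak is treated as also owning Chloe Olsen's interest in Clearview Group plc, giving 72% + 9% = 81%.
By spousal attribution (R2), Marco Novak is treated as owning Chloe Olsen's 38% interest in Brightpath Pharma AG.
By spousal attribution (R2), Marco Novak is treated as owning Chloe Olsen's 9% interest in Stonebridge Manufacturing Inc.
Chain via Clearview Group plc → Talon Industries Corp. (R1): 81% × 77% × 19% = 11.8503% of Stonebridge Manufacturing Inc.
Chain via Brightpath Pharma AG → Ashford Foods Inc. (R1): 38% × 49% × 71% = 13.2202% of Stonebridge Manufacturing Inc.
Direct interest in Stonebridge Manufacturing Inc: 9%.
Aggregating (R3): 11.8503% + 13.2202% + 9% = 34.0705%.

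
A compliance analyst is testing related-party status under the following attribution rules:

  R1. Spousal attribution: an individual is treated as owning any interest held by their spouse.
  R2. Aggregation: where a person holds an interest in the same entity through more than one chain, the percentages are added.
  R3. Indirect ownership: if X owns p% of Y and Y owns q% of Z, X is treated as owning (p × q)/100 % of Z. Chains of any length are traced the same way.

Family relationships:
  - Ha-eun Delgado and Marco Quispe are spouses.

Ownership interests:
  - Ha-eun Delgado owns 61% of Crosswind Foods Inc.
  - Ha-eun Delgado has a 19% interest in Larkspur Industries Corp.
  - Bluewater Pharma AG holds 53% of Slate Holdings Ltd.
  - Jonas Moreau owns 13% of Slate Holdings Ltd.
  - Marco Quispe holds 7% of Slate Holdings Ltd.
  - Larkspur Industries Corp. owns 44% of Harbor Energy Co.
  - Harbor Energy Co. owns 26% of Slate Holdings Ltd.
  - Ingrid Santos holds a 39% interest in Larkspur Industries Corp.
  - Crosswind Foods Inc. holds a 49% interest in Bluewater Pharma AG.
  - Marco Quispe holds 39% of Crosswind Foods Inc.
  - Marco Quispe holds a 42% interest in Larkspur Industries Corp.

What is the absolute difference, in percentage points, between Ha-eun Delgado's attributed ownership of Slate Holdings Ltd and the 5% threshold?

34.9484

By spousal attribution (R1), Ha-eun Delgado is treated as also owning Marco Quispe's interest in Larkspur Industries Corp, giving 19% + 42% = 61%.
By spousal attribution (R1), Ha-eun Delgado is treated as also owning Marco Quispe's interest in Crosswind Foods Inc, giving 61% + 39% = 100%.
By spousal attribution (R1), Ha-eun Delgado is treated as owning Marco Quispe's 7% interest in Slate Holdings Ltd.
Chain via Larkspur Industries Corp. → Harbor Energy Co. (R3): 61% × 44% × 26% = 6.9784% of Slate Holdings Ltd.
Chain via Crosswind Foods Inc. → Bluewater Pharma AG (R3): 100% × 49% × 53% = 25.97% of Slate Holdings Ltd.
Direct interest in Slate Holdings Ltd: 7%.
Aggregating (R2): 6.9784% + 25.97% + 7% = 39.9484%.
39.9484% exceeds the 5% threshold by 34.9484 percentage points.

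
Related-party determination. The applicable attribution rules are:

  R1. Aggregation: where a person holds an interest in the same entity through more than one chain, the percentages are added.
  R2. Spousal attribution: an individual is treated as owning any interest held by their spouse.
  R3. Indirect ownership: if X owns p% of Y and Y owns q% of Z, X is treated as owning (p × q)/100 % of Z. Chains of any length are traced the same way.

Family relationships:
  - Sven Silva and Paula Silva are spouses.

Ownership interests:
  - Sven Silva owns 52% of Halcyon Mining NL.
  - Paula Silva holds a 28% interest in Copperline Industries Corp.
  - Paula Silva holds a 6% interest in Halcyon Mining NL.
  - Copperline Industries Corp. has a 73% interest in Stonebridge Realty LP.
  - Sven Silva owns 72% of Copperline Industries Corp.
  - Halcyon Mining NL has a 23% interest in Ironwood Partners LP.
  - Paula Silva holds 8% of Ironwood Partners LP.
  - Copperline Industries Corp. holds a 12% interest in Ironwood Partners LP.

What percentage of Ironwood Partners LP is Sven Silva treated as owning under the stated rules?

33.34%

By spousal attribution (R2), Sven Silva is treated as also owning Paula Silva's interest in Halcyon Mining NL, giving 52% + 6% = 58%.
By spousal attribution (R2), Sven Silva is treated as also owning Paula Silva's interest in Copperline Industries Corp, giving 72% + 28% = 100%.
By spousal attribution (R2), Sven Silva is treated as owning Paula Silva's 8% interest in Ironwood Partners LP.
Chain via Halcyon Mining NL (R3): 58% × 23% = 13.34% of Ironwood Partners LP.
Chain via Copperline Industries Corp. (R3): 100% × 12% = 12% of Ironwood Partners LP.
Direct interest in Ironwood Partners LP: 8%.
Aggregating (R1): 13.34% + 12% + 8% = 33.34%.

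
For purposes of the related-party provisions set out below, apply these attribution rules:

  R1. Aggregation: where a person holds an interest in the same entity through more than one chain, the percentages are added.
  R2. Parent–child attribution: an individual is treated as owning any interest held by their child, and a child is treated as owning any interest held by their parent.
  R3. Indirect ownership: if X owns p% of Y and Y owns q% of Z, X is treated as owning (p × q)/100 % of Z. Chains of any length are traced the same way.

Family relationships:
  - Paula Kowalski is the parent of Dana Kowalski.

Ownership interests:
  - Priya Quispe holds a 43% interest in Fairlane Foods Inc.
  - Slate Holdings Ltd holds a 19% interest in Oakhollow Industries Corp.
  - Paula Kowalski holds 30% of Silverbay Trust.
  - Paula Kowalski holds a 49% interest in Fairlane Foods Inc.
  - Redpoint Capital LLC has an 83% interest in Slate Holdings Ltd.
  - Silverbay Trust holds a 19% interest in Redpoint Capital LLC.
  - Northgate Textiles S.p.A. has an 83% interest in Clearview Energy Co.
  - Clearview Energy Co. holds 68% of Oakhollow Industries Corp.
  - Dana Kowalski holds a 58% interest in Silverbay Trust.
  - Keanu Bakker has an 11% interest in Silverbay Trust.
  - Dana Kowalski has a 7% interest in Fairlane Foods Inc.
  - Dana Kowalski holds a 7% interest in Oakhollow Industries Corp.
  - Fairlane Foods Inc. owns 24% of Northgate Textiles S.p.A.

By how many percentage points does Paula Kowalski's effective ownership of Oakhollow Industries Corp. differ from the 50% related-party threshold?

32.77772

By parent–child attribution (R2), Paula Kowalski is treated as also owning Dana Kowalski's interest in Silverbay Trust, giving 30% + 58% = 88%.
By parent–child attribution (R2), Paula Kowalski is treated as also owning Dana Kowalski's interest in Fairlane Foods Inc, giving 49% + 7% = 56%.
By parent–child attribution (R2), Paula Kowalski is treated as owning Dana Kowalski's 7% interest in Oakhollow Industries Corp.
Chain via Silverbay Trust → Redpoint Capital LLC → Slate Holdings Ltd (R3): 88% × 19% × 83% × 19% = 2.636744% of Oakhollow Industries Corp.
Chain via Fairlane Foods Inc. → Northgate Textiles S.p.A. → Clearview Energy Co. (R3): 56% × 24% × 83% × 68% = 7.585536% of Oakhollow Industries Corp.
Direct interest in Oakhollow Industries Corp: 7%.
Aggregating (R1): 2.636744% + 7.585536% + 7% = 17.22228%.
17.22228% falls short of the 50% threshold by 32.77772 percentage points.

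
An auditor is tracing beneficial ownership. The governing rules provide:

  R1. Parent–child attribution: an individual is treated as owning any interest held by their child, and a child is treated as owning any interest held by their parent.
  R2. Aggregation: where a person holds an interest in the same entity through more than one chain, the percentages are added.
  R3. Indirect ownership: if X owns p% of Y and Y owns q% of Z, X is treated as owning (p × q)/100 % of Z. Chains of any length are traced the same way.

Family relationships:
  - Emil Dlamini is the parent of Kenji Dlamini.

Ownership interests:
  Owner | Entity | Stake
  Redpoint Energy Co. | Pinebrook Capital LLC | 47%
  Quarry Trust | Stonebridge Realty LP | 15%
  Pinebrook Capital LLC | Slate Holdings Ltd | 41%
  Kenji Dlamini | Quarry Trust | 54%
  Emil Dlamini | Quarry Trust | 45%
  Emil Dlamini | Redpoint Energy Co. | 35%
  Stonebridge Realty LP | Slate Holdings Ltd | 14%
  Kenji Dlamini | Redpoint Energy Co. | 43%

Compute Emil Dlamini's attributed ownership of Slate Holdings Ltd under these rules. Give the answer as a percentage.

17.1096%

By parent–child attribution (R1), Emil Dlamini is treated as also owning Kenji Dlamini's interest in Quarry Trust, giving 45% + 54% = 99%.
By parent–child attribution (R1), Emil Dlamini is treated as also owning Kenji Dlamini's interest in Redpoint Energy Co, giving 35% + 43% = 78%.
Chain via Quarry Trust → Stonebridge Realty LP (R3): 99% × 15% × 14% = 2.079% of Slate Holdings Ltd.
Chain via Redpoint Energy Co. → Pinebrook Capital LLC (R3): 78% × 47% × 41% = 15.0306% of Slate Holdings Ltd.
Aggregating (R2): 2.079% + 15.0306% = 17.1096%.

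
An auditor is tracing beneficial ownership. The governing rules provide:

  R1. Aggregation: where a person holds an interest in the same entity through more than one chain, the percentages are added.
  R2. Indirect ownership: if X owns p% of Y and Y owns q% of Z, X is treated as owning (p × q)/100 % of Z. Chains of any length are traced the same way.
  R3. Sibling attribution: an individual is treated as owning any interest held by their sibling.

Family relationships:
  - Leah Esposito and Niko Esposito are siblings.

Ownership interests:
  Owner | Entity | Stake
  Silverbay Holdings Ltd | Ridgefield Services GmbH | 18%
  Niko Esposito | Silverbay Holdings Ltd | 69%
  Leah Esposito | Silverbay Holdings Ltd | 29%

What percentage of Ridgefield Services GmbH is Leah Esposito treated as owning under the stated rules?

17.64%

By sibling attribution (R3), Leah Esposito is treated as also owning Niko Esposito's interest in Silverbay Holdings Ltd, giving 29% + 69% = 98%.
Chain via Silverbay Holdings Ltd (R2): 98% × 18% = 17.64% of Ridgefield Services GmbH.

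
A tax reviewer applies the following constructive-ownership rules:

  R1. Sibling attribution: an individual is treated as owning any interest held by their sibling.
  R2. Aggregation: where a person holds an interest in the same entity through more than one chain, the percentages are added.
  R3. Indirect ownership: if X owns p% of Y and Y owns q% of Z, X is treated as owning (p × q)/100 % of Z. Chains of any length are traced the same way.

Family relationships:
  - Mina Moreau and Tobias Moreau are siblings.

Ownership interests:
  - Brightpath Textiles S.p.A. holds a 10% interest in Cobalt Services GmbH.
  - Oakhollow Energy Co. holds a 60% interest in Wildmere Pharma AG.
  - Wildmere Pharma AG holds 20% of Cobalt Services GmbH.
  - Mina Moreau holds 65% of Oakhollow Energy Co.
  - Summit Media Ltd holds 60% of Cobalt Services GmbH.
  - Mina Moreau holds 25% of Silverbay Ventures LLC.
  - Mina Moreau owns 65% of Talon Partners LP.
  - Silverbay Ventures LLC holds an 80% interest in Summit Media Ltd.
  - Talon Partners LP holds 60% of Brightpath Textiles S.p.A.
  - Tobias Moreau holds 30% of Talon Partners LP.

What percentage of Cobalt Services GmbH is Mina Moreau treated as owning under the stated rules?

By sibling attribution (R1), Mina Moreau is treated as also owning Tobias Moreau's interest in Talon Partners LP, giving 65% + 30% = 95%.
Chain via Talon Partners LP → Brightpath Textiles S.p.A. (R3): 95% × 60% × 10% = 5.7% of Cobalt Services GmbH.
Chain via Silverbay Ventures LLC → Summit Media Ltd (R3): 25% × 80% × 60% = 12% of Cobalt Services GmbH.
Chain via Oakhollow Energy Co. → Wildmere Pharma AG (R3): 65% × 60% × 20% = 7.8% of Cobalt Services GmbH.
Aggregating (R2): 5.7% + 12% + 7.8% = 25.5%.

25.5%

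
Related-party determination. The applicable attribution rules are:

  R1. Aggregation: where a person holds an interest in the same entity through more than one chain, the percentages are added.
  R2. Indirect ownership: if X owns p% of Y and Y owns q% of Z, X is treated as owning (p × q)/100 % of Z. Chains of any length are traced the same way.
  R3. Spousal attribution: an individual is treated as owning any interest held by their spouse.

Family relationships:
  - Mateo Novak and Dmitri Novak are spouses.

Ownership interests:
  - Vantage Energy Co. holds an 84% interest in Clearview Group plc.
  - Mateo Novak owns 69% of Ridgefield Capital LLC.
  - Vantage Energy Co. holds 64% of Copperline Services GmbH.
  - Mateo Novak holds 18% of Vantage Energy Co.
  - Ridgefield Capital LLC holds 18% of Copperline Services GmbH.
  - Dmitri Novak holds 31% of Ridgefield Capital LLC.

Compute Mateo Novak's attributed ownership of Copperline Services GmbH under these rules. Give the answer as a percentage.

By spousal attribution (R3), Mateo Novak is treated as also owning Dmitri Novak's interest in Ridgefield Capital LLC, giving 69% + 31% = 100%.
Chain via Vantage Energy Co. (R2): 18% × 64% = 11.52% of Copperline Services GmbH.
Chain via Ridgefield Capital LLC (R2): 100% × 18% = 18% of Copperline Services GmbH.
Aggregating (R1): 11.52% + 18% = 29.52%.

29.52%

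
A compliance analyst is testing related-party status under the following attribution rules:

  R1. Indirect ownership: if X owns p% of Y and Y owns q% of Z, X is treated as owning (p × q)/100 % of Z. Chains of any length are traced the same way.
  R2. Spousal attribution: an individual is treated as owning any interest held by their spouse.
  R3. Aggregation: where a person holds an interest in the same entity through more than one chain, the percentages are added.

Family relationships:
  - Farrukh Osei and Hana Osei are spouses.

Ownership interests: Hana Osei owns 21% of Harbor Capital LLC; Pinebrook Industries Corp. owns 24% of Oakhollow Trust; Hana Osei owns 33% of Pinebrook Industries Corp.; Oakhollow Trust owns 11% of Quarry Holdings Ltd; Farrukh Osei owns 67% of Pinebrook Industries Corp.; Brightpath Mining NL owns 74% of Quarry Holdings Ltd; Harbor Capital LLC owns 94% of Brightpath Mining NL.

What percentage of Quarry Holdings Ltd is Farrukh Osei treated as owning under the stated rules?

By spousal attribution (R2), Farrukh Osei is treated as also owning Hana Osei's interest in Pinebrook Industries Corp, giving 67% + 33% = 100%.
By spousal attribution (R2), Farrukh Osei is treated as owning Hana Osei's 21% interest in Harbor Capital LLC.
Chain via Pinebrook Industries Corp. → Oakhollow Trust (R1): 100% × 24% × 11% = 2.64% of Quarry Holdings Ltd.
Chain via Harbor Capital LLC → Brightpath Mining NL (R1): 21% × 94% × 74% = 14.6076% of Quarry Holdings Ltd.
Aggregating (R3): 2.64% + 14.6076% = 17.2476%.

17.2476%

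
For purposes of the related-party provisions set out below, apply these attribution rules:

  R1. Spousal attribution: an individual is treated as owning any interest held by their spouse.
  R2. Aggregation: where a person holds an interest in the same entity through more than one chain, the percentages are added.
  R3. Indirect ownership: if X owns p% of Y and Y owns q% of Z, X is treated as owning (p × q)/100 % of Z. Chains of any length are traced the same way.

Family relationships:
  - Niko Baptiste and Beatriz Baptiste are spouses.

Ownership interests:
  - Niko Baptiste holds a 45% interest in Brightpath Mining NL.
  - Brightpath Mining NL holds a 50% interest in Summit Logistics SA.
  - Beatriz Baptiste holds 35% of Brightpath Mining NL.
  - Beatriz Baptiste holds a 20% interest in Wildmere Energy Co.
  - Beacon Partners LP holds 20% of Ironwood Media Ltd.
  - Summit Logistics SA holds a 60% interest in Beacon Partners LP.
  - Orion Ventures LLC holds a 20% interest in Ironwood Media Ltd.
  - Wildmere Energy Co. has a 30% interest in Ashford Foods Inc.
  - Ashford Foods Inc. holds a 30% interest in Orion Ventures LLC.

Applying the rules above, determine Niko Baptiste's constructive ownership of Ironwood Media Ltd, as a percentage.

By spousal attribution (R1), Niko Baptiste is treated as also owning Beatriz Baptiste's interest in Brightpath Mining NL, giving 45% + 35% = 80%.
By spousal attribution (R1), Niko Baptiste is treated as owning Beatriz Baptiste's 20% interest in Wildmere Energy Co.
Chain via Brightpath Mining NL → Summit Logistics SA → Beacon Partners LP (R3): 80% × 50% × 60% × 20% = 4.8% of Ironwood Media Ltd.
Chain via Wildmere Energy Co. → Ashford Foods Inc. → Orion Ventures LLC (R3): 20% × 30% × 30% × 20% = 0.36% of Ironwood Media Ltd.
Aggregating (R2): 4.8% + 0.36% = 5.16%.

5.16%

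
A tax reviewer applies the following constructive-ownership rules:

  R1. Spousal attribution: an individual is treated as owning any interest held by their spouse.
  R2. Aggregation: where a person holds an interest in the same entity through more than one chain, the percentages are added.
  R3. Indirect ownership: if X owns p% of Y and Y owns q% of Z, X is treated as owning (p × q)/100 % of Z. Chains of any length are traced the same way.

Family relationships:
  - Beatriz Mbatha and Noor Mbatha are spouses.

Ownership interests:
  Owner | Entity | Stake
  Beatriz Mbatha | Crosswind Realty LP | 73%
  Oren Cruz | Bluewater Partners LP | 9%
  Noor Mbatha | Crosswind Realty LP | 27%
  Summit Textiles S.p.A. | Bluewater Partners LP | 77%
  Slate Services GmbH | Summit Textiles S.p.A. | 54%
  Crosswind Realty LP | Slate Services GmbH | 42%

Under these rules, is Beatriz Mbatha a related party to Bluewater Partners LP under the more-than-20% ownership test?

By spousal attribution (R1), Beatriz Mbatha is treated as also owning Noor Mbatha's interest in Crosswind Realty LP, giving 73% + 27% = 100%.
Chain via Crosswind Realty LP → Slate Services GmbH → Summit Textiles S.p.A. (R3): 100% × 42% × 54% × 77% = 17.4636% of Bluewater Partners LP.
17.4636% does not exceed the 20% threshold, so Beatriz is not a related party to Bluewater Partners LP.

No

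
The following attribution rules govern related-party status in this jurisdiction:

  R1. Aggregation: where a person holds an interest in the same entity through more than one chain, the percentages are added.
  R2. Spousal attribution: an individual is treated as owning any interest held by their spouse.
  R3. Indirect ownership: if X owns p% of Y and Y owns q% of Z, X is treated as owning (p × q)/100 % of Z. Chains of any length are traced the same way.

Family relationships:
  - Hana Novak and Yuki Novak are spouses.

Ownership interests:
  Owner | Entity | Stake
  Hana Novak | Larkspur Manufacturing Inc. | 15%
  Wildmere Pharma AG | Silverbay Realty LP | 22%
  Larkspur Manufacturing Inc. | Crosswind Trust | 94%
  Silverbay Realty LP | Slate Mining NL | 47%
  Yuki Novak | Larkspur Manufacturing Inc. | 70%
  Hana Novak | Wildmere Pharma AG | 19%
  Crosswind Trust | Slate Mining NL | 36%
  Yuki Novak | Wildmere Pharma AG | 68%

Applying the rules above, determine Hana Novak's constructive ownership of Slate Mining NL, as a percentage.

37.7598%

By spousal attribution (R2), Hana Novak is treated as also owning Yuki Novak's interest in Larkspur Manufacturing Inc, giving 15% + 70% = 85%.
By spousal attribution (R2), Hana Novak is treated as also owning Yuki Novak's interest in Wildmere Pharma AG, giving 19% + 68% = 87%.
Chain via Larkspur Manufacturing Inc. → Crosswind Trust (R3): 85% × 94% × 36% = 28.764% of Slate Mining NL.
Chain via Wildmere Pharma AG → Silverbay Realty LP (R3): 87% × 22% × 47% = 8.9958% of Slate Mining NL.
Aggregating (R1): 28.764% + 8.9958% = 37.7598%.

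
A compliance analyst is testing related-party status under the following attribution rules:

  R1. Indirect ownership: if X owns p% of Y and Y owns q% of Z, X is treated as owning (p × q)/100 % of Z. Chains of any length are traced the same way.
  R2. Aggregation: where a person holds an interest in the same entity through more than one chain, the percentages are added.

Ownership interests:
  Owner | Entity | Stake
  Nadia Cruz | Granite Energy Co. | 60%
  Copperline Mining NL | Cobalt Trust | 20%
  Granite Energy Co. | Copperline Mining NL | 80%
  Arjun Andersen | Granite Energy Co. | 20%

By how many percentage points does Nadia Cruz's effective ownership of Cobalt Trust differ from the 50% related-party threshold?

40.4

Chain via Granite Energy Co. → Copperline Mining NL (R1): 60% × 80% × 20% = 9.6% of Cobalt Trust.
9.6% falls short of the 50% threshold by 40.4 percentage points.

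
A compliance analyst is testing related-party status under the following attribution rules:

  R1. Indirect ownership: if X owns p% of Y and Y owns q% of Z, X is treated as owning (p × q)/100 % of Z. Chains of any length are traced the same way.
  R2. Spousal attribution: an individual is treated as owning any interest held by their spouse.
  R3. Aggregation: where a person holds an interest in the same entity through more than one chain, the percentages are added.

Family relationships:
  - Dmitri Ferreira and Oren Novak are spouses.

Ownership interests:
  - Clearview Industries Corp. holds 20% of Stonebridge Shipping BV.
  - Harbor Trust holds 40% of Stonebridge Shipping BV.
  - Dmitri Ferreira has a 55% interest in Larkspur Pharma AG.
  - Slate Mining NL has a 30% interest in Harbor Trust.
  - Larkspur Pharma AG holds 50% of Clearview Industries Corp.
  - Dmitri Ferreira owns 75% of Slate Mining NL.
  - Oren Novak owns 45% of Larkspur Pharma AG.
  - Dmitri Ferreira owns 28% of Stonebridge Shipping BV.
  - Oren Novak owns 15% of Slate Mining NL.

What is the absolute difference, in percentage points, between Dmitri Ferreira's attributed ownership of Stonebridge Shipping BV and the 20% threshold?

By spousal attribution (R2), Dmitri Ferreira is treated as also owning Oren Novak's interest in Larkspur Pharma AG, giving 55% + 45% = 100%.
By spousal attribution (R2), Dmitri Ferreira is treated as also owning Oren Novak's interest in Slate Mining NL, giving 75% + 15% = 90%.
Chain via Larkspur Pharma AG → Clearview Industries Corp. (R1): 100% × 50% × 20% = 10% of Stonebridge Shipping BV.
Chain via Slate Mining NL → Harbor Trust (R1): 90% × 30% × 40% = 10.8% of Stonebridge Shipping BV.
Direct interest in Stonebridge Shipping BV: 28%.
Aggregating (R3): 10% + 10.8% + 28% = 48.8%.
48.8% exceeds the 20% threshold by 28.8 percentage points.

28.8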